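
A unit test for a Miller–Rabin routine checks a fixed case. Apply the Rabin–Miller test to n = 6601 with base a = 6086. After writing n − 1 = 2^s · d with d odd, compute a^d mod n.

n − 1 = 6600 = 2^3 · 825, so s = 3 and d = 825.
By repeated squaring, 6086^825 ≡ 2092 (mod 6601).

2092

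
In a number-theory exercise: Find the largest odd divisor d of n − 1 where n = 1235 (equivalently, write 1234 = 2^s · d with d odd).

Halving: 1234 → 617; 617 is odd.
So 1234 = 2^1 · 617.

617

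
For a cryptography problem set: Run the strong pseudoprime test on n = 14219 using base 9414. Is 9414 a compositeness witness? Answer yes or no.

n − 1 = 14218 = 2^1 · 7109, so s = 1 and d = 7109.
x_0 = 9414^7109 mod 14219 = 13962.
x_0 ∉ {1, 14218} and s = 1, so 9414 is a Miller–Rabin witness and 14219 is composite.

yes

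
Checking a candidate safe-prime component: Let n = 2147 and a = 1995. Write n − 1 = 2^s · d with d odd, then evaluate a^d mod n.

1140

n − 1 = 2146 = 2^1 · 1073, so s = 1 and d = 1073.
Repeated squaring mod 2147: 1995^1 ≡ 1995, 1995^2 ≡ 1634, 1995^4 ≡ 1235, 1995^8 ≡ 855, 1995^16 ≡ 1045, 1995^32 ≡ 1349, 1995^64 ≡ 1292, 1995^128 ≡ 1045, 1995^256 ≡ 1349, 1995^512 ≡ 1292, 1995^1024 ≡ 1045.
1073 = 1024 + 32 + 16 + 1, so 1995^1073 ≡ 1045·1349·1045·1995 ≡ 1140 (mod 2147).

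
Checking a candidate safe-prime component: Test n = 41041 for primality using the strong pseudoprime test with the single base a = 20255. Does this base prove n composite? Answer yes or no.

n − 1 = 41040 = 2^4 · 2565, so s = 4 and d = 2565.
Repeated squaring mod 41041: 20255^1 ≡ 20255, 20255^2 ≡ 19189, 20255^4 ≡ 38910, 20255^8 ≡ 26651, 20255^16 ≡ 20255, 20255^32 ≡ 19189, 20255^64 ≡ 38910, 20255^128 ≡ 26651, 20255^256 ≡ 20255, 20255^512 ≡ 19189, 20255^1024 ≡ 38910, 20255^2048 ≡ 26651.
2565 = 2048 + 512 + 4 + 1, so 20255^2565 ≡ 26651·19189·38910·20255 ≡ 1 (mod 41041).
x_0 = 20255^2565 mod 41041 = 1.
x_0 = 1, so 20255 is not a witness.

no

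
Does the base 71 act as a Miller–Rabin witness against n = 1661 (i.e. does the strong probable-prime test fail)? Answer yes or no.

n − 1 = 1660 = 2^2 · 415, so s = 2 and d = 415.
Repeated squaring mod 1661: 71^1 ≡ 71, 71^2 ≡ 58, 71^4 ≡ 42, 71^8 ≡ 103, 71^16 ≡ 643, 71^32 ≡ 1521, 71^64 ≡ 1329, 71^128 ≡ 598, 71^256 ≡ 489.
415 = 256 + 128 + 16 + 8 + 4 + 2 + 1, so 71^415 ≡ 489·598·643·103·42·58·71 ≡ 1585 (mod 1661).
x_0 = 71^415 mod 1661 = 1585.
x_0 is neither 1 nor 1660, so continue squaring.
x_1 = 1585^2 mod 1661 = 793.
Reached i = s−1 = 1 without hitting −1: 71 is a Miller–Rabin witness and 1661 is composite.

yes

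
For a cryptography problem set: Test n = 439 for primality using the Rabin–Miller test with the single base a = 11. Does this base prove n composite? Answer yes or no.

no

n − 1 = 438 = 2^1 · 219, so s = 1 and d = 219.
x_0 = 11^219 mod 439 = 1.
x_0 = 1, so 11 is not a witness.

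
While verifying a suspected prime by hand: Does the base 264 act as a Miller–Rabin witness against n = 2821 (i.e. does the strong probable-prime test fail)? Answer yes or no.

n − 1 = 2820 = 2^2 · 705, so s = 2 and d = 705.
Repeated squaring mod 2821: 264^1 ≡ 264, 264^2 ≡ 1992, 264^4 ≡ 1738, 264^8 ≡ 2174, 264^16 ≡ 1101, 264^32 ≡ 1992, 264^64 ≡ 1738, 264^128 ≡ 2174, 264^256 ≡ 1101, 264^512 ≡ 1992.
705 = 512 + 128 + 64 + 1, so 264^705 ≡ 1992·2174·1738·264 ≡ 2729 (mod 2821).
x_0 = 264^705 mod 2821 = 2729.
x_0 is neither 1 nor 2820, so continue squaring.
x_1 = 2729^2 mod 2821 = 1.
x_1 = 1 but x_0 ≠ ±1, a nontrivial square root of 1 — 264 is a witness and 2821 is composite.

yes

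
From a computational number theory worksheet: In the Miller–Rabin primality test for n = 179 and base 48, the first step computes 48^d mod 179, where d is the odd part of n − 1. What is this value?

1

n − 1 = 178 = 2^1 · 89, so s = 1 and d = 89.
By repeated squaring, 48^89 ≡ 1 (mod 179).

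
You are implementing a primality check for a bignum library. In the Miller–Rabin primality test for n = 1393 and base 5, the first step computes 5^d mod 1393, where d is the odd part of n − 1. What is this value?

1056

n − 1 = 1392 = 2^4 · 87, so s = 4 and d = 87.
Repeated squaring mod 1393: 5^1 ≡ 5, 5^2 ≡ 25, 5^4 ≡ 625, 5^8 ≡ 585, 5^16 ≡ 940, 5^32 ≡ 438, 5^64 ≡ 1003.
87 = 64 + 16 + 4 + 2 + 1, so 5^87 ≡ 1003·940·625·25·5 ≡ 1056 (mod 1393).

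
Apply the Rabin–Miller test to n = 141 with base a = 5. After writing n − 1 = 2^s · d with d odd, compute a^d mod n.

n − 1 = 140 = 2^2 · 35, so s = 2 and d = 35.
Repeated squaring mod 141: 5^1 ≡ 5, 5^2 ≡ 25, 5^4 ≡ 61, 5^8 ≡ 55, 5^16 ≡ 64, 5^32 ≡ 7.
35 = 32 + 2 + 1, so 5^35 ≡ 7·25·5 ≡ 29 (mod 141).

29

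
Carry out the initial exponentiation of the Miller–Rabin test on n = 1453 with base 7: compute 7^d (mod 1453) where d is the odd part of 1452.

1

n − 1 = 1452 = 2^2 · 363, so s = 2 and d = 363.
7^363 mod 1453 = 1.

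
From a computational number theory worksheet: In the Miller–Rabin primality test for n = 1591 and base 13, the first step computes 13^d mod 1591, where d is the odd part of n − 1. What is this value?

828

n − 1 = 1590 = 2^1 · 795, so s = 1 and d = 795.
Repeated squaring mod 1591: 13^1 ≡ 13, 13^2 ≡ 169, 13^4 ≡ 1514, 13^8 ≡ 1156, 13^16 ≡ 1487, 13^32 ≡ 1270, 13^64 ≡ 1217, 13^128 ≡ 1459, 13^256 ≡ 1514, 13^512 ≡ 1156.
795 = 512 + 256 + 16 + 8 + 2 + 1, so 13^795 ≡ 1156·1514·1487·1156·169·13 ≡ 828 (mod 1591).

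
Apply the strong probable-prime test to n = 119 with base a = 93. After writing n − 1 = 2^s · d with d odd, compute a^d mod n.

n − 1 = 118 = 2^1 · 59, so s = 1 and d = 59.
93^59 mod 119 = 53.

53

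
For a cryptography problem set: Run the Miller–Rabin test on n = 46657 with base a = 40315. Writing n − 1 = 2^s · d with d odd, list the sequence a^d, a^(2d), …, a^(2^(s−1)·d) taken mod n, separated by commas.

23834, 10581, 27418, 9140, 23570, 1

n − 1 = 46656 = 2^6 · 729, so s = 6 and d = 729.
x_0 = 40315^729 mod 46657 = 23834.
x_1 = 23834^2 mod 46657 = 10581.
x_2 = 10581^2 mod 46657 = 27418.
x_3 = 27418^2 mod 46657 = 9140.
x_4 = 9140^2 mod 46657 = 23570.
x_5 = 23570^2 mod 46657 = 1.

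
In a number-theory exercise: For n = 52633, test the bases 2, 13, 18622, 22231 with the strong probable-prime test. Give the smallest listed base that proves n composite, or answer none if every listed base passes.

13

n − 1 = 52632 = 2^3 · 6579, so s = 3 and d = 6579.
Base 2: x_0 = 2^6579 mod 52633 = 1. x_0 = 1, so 2 is not a witness.
Base 13: x_0 = 13^6579 mod 52633 = 36875. x_0 is neither 1 nor 52632, so continue squaring. x_1 = 36875^2 mod 52633 = 44703. x_2 = 44703^2 mod 52633 = 41098. Reached i = s−1 = 2 without hitting −1: 13 is a Miller–Rabin witness and 52633 is composite.
Base 18622: x_0 = 18622^6579 mod 52633 = 25236. x_0 is neither 1 nor 52632, so continue squaring. x_1 = 25236^2 mod 52633 = 49029. x_2 = 49029^2 mod 52633 = 41098. Reached i = s−1 = 2 without hitting −1: 18622 is a Miller–Rabin witness and 52633 is composite.
Base 22231: x_0 = 22231^6579 mod 52633 = 36770. x_0 is neither 1 nor 52632, so continue squaring. x_1 = 36770^2 mod 52633 = 49029. x_2 = 49029^2 mod 52633 = 41098. Reached i = s−1 = 2 without hitting −1: 22231 is a Miller–Rabin witness and 52633 is composite.
The smallest witness among the given bases is 13.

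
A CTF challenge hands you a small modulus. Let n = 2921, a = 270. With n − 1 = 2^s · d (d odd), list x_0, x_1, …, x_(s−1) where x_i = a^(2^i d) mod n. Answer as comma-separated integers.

n − 1 = 2920 = 2^3 · 365, so s = 3 and d = 365.
x_0 = 270^365 mod 2921 = 1413.
x_1 = 1413^2 mod 2921 = 1526.
x_2 = 1526^2 mod 2921 = 639.

1413, 1526, 639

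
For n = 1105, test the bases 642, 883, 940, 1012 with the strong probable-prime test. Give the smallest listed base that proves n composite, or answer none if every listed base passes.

n − 1 = 1104 = 2^4 · 69, so s = 4 and d = 69.
Base 642: x_0 = 642^69 mod 1105 = 642. x_0 is neither 1 nor 1104, so continue squaring. x_1 = 642^2 mod 1105 = 1104. x_1 ≡ −1, so 642 is not a witness.
Base 883: x_0 = 883^69 mod 1105 = 883. x_0 is neither 1 nor 1104, so continue squaring. x_1 = 883^2 mod 1105 = 664. x_2 = 664^2 mod 1105 = 1. x_2 = 1 but x_1 ≠ ±1, a nontrivial square root of 1 — 883 is a witness and 1105 is composite.
Base 940: x_0 = 940^69 mod 1105 = 1000. x_0 is neither 1 nor 1104, so continue squaring. x_1 = 1000^2 mod 1105 = 1080. x_2 = 1080^2 mod 1105 = 625. x_3 = 625^2 mod 1105 = 560. Reached i = s−1 = 3 without hitting −1: 940 is a Miller–Rabin witness and 1105 is composite.
Base 1012: x_0 = 1012^69 mod 1105 = 892. x_0 is neither 1 nor 1104, so continue squaring. x_1 = 892^2 mod 1105 = 64. x_2 = 64^2 mod 1105 = 781. x_3 = 781^2 mod 1105 = 1. x_3 = 1 but x_2 ≠ ±1, a nontrivial square root of 1 — 1012 is a witness and 1105 is composite.
The smallest witness among the given bases is 883.

883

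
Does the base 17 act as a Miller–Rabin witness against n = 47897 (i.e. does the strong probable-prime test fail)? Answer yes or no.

n − 1 = 47896 = 2^3 · 5987, so s = 3 and d = 5987.
x_0 = 17^5987 mod 47897 = 2032.
x_0 is neither 1 nor 47896, so continue squaring.
x_1 = 2032^2 mod 47897 = 9882.
x_2 = 9882^2 mod 47897 = 39838.
Reached i = s−1 = 2 without hitting −1: 17 is a Miller–Rabin witness and 47897 is composite.

yes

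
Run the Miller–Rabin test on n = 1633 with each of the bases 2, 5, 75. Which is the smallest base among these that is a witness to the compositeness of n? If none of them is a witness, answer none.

2

n − 1 = 1632 = 2^5 · 51, so s = 5 and d = 51.
Base 2: x_0 = 2^51 mod 1633 = 358. x_0 is neither 1 nor 1632, so continue squaring. x_1 = 358^2 mod 1633 = 790. x_2 = 790^2 mod 1633 = 294. x_3 = 294^2 mod 1633 = 1520. x_4 = 1520^2 mod 1633 = 1338. Reached i = s−1 = 4 without hitting −1: 2 is a Miller–Rabin witness and 1633 is composite.
Base 5: x_0 = 5^51 mod 1633 = 431. x_0 is neither 1 nor 1632, so continue squaring. x_1 = 431^2 mod 1633 = 1232. x_2 = 1232^2 mod 1633 = 767. x_3 = 767^2 mod 1633 = 409. x_4 = 409^2 mod 1633 = 715. Reached i = s−1 = 4 without hitting −1: 5 is a Miller–Rabin witness and 1633 is composite.
Base 75: x_0 = 75^51 mod 1633 = 1429. x_0 is neither 1 nor 1632, so continue squaring. x_1 = 1429^2 mod 1633 = 791. x_2 = 791^2 mod 1633 = 242. x_3 = 242^2 mod 1633 = 1409. x_4 = 1409^2 mod 1633 = 1186. Reached i = s−1 = 4 without hitting −1: 75 is a Miller–Rabin witness and 1633 is composite.
The smallest witness among the given bases is 2.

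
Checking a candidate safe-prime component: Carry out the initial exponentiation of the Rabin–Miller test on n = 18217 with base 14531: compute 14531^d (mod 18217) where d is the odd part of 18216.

n − 1 = 18216 = 2^3 · 2277, so s = 3 and d = 2277.
14531^2277 mod 18217 = 18216.

18216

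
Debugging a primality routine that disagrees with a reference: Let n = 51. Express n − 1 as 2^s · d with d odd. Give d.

Halving: 50 → 25; 25 is odd.
So 50 = 2^1 · 25.

25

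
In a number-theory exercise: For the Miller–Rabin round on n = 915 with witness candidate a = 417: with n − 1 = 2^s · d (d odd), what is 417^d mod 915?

n − 1 = 914 = 2^1 · 457, so s = 1 and d = 457.
By repeated squaring, 417^457 ≡ 87 (mod 915).

87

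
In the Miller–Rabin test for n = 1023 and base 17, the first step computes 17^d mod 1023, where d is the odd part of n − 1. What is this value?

n − 1 = 1022 = 2^1 · 511, so s = 1 and d = 511.
By repeated squaring, 17^511 ≡ 17 (mod 1023).

17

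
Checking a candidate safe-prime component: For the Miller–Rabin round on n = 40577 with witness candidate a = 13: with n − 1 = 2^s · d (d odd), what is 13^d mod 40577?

n − 1 = 40576 = 2^7 · 317, so s = 7 and d = 317.
13^317 mod 40577 = 24270.

24270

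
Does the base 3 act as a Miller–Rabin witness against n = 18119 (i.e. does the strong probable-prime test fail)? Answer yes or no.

n − 1 = 18118 = 2^1 · 9059, so s = 1 and d = 9059.
Repeated squaring mod 18119: 3^1 ≡ 3, 3^2 ≡ 9, 3^4 ≡ 81, 3^8 ≡ 6561, 3^16 ≡ 14096, 3^32 ≡ 4262, 3^64 ≡ 9406, 3^128 ≡ 15878, 3^256 ≡ 3118, 3^512 ≡ 10140, 3^1024 ≡ 12394, 3^2048 ≡ 16473, 3^4096 ≡ 9585, 3^8192 ≡ 8895.
9059 = 8192 + 512 + 256 + 64 + 32 + 2 + 1, so 3^9059 ≡ 8895·10140·3118·9406·4262·9·3 ≡ 1 (mod 18119).
x_0 = 3^9059 mod 18119 = 1.
x_0 = 1, so 3 is not a witness.

no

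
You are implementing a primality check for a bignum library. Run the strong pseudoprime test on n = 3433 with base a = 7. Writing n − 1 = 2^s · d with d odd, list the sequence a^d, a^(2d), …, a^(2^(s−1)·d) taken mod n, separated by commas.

n − 1 = 3432 = 2^3 · 429, so s = 3 and d = 429.
x_0 = 7^429 mod 3433 = 1619.
x_1 = 1619^2 mod 3433 = 1782.
x_2 = 1782^2 mod 3433 = 3432.

1619, 1782, 3432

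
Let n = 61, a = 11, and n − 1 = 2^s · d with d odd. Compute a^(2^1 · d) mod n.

n − 1 = 60 = 2^2 · 15, so s = 2 and d = 15.
x_0 = 11^15 mod 61 = 50.
x_1 = 50^2 mod 61 = 60.

60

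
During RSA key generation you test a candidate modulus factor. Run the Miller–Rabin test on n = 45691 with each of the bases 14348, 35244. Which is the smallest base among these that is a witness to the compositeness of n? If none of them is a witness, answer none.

n − 1 = 45690 = 2^1 · 22845, so s = 1 and d = 22845.
Base 14348: x_0 = 14348^22845 mod 45691 = 45690. x_0 = 45690 ≡ −1, so 14348 is not a witness.
Base 35244: x_0 = 35244^22845 mod 45691 = 1. x_0 = 1, so 35244 is not a witness.
No listed base is a witness for 45691.

none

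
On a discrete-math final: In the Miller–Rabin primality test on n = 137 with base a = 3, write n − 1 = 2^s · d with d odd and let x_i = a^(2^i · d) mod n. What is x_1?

n − 1 = 136 = 2^3 · 17, so s = 3 and d = 17.
x_0 = 3^17 mod 137 = 127.
x_1 = 127^2 mod 137 = 100.

100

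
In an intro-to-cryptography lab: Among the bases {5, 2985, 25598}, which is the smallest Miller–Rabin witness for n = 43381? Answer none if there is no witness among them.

n − 1 = 43380 = 2^2 · 10845, so s = 2 and d = 10845.
Base 5: x_0 = 5^10845 mod 43381 = 20662. x_0 is neither 1 nor 43380, so continue squaring. x_1 = 20662^2 mod 43381 = 5823. Reached i = s−1 = 1 without hitting −1: 5 is a Miller–Rabin witness and 43381 is composite.
Base 2985: x_0 = 2985^10845 mod 43381 = 10837. x_0 is neither 1 nor 43380, so continue squaring. x_1 = 10837^2 mod 43381 = 8202. Reached i = s−1 = 1 without hitting −1: 2985 is a Miller–Rabin witness and 43381 is composite.
Base 25598: x_0 = 25598^10845 mod 43381 = 21048. x_0 is neither 1 nor 43380, so continue squaring. x_1 = 21048^2 mod 43381 = 11532. Reached i = s−1 = 1 without hitting −1: 25598 is a Miller–Rabin witness and 43381 is composite.
The smallest witness among the given bases is 5.

5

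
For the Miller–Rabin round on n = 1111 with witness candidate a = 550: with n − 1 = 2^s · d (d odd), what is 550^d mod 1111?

n − 1 = 1110 = 2^1 · 555, so s = 1 and d = 555.
550^555 mod 1111 = 418.

418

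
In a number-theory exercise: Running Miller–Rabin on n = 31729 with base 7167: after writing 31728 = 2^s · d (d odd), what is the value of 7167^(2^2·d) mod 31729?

n − 1 = 31728 = 2^4 · 1983, so s = 4 and d = 1983.
x_0 = 7167^1983 mod 31729 = 2868.
x_1 = 2868^2 mod 31729 = 7613.
x_2 = 7613^2 mod 31729 = 20615.

20615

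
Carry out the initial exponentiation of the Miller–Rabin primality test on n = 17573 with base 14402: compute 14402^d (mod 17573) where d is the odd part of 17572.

n − 1 = 17572 = 2^2 · 4393, so s = 2 and d = 4393.
14402^4393 mod 17573 = 16189.

16189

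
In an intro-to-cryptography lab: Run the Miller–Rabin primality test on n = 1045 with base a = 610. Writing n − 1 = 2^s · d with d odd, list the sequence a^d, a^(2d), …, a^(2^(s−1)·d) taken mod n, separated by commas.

n − 1 = 1044 = 2^2 · 261, so s = 2 and d = 261.
x_0 = 610^261 mod 1045 = 170.
x_1 = 170^2 mod 1045 = 685.

170, 685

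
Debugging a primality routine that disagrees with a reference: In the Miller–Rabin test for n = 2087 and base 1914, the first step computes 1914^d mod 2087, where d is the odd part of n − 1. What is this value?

1

n − 1 = 2086 = 2^1 · 1043, so s = 1 and d = 1043.
Repeated squaring mod 2087: 1914^1 ≡ 1914, 1914^2 ≡ 711, 1914^4 ≡ 467, 1914^8 ≡ 1041, 1914^16 ≡ 528, 1914^32 ≡ 1213, 1914^64 ≡ 34, 1914^128 ≡ 1156, 1914^256 ≡ 656, 1914^512 ≡ 414, 1914^1024 ≡ 262.
1043 = 1024 + 16 + 2 + 1, so 1914^1043 ≡ 262·528·711·1914 ≡ 1 (mod 2087).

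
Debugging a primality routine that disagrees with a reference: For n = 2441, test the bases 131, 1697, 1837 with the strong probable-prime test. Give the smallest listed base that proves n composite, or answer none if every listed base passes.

none

n − 1 = 2440 = 2^3 · 305, so s = 3 and d = 305.
Base 131: x_0 = 131^305 mod 2441 = 2156. x_0 is neither 1 nor 2440, so continue squaring. x_1 = 2156^2 mod 2441 = 672. x_2 = 672^2 mod 2441 = 2440. x_2 ≡ −1, so 131 is not a witness.
Base 1697: x_0 = 1697^305 mod 2441 = 672. x_0 is neither 1 nor 2440, so continue squaring. x_1 = 672^2 mod 2441 = 2440. x_1 ≡ −1, so 1697 is not a witness.
Base 1837: x_0 = 1837^305 mod 2441 = 1. x_0 = 1, so 1837 is not a witness.
No listed base is a witness for 2441.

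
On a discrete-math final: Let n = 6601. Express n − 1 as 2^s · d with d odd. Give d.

Halving: 6600 → 3300 → 1650 → 825; 825 is odd.
So 6600 = 2^3 · 825.

825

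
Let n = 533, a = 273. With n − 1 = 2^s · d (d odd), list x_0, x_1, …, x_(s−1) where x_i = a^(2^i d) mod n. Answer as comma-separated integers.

260, 442

n − 1 = 532 = 2^2 · 133, so s = 2 and d = 133.
x_0 = 273^133 mod 533 = 260.
x_1 = 260^2 mod 533 = 442.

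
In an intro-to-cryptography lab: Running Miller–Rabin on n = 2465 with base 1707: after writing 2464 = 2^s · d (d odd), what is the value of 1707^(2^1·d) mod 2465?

n − 1 = 2464 = 2^5 · 77, so s = 5 and d = 77.
x_0 = 1707^77 mod 2465 = 2437.
x_1 = 2437^2 mod 2465 = 784.

784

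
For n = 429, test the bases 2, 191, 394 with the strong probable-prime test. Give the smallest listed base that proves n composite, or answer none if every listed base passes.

n − 1 = 428 = 2^2 · 107, so s = 2 and d = 107.
Base 2: x_0 = 2^107 mod 429 = 293. x_0 is neither 1 nor 428, so continue squaring. x_1 = 293^2 mod 429 = 49. Reached i = s−1 = 1 without hitting −1: 2 is a Miller–Rabin witness and 429 is composite.
Base 191: x_0 = 191^107 mod 429 = 302. x_0 is neither 1 nor 428, so continue squaring. x_1 = 302^2 mod 429 = 256. Reached i = s−1 = 1 without hitting −1: 191 is a Miller–Rabin witness and 429 is composite.
Base 394: x_0 = 394^107 mod 429 = 400. x_0 is neither 1 nor 428, so continue squaring. x_1 = 400^2 mod 429 = 412. Reached i = s−1 = 1 without hitting −1: 394 is a Miller–Rabin witness and 429 is composite.
The smallest witness among the given bases is 2.

2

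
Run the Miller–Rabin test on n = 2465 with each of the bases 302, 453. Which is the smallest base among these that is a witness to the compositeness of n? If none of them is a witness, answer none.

453

n − 1 = 2464 = 2^5 · 77, so s = 5 and d = 77.
Base 302: x_0 = 302^77 mod 2465 = 302. x_0 is neither 1 nor 2464, so continue squaring. x_1 = 302^2 mod 2465 = 2464. x_1 ≡ −1, so 302 is not a witness.
Base 453: x_0 = 453^77 mod 2465 = 2013. x_0 is neither 1 nor 2464, so continue squaring. x_1 = 2013^2 mod 2465 = 2174. x_2 = 2174^2 mod 2465 = 871. x_3 = 871^2 mod 2465 = 1886. x_4 = 1886^2 mod 2465 = 1. x_4 = 1 but x_3 ≠ ±1, a nontrivial square root of 1 — 453 is a witness and 2465 is composite.
The smallest witness among the given bases is 453.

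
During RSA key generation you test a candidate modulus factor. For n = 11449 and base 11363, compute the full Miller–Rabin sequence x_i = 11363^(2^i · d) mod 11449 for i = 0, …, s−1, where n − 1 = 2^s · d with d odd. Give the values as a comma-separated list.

1711, 8026, 4602

n − 1 = 11448 = 2^3 · 1431, so s = 3 and d = 1431.
x_0 = 11363^1431 mod 11449 = 1711.
x_1 = 1711^2 mod 11449 = 8026.
x_2 = 8026^2 mod 11449 = 4602.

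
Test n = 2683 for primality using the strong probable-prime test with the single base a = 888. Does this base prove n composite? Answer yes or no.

n − 1 = 2682 = 2^1 · 1341, so s = 1 and d = 1341.
x_0 = 888^1341 mod 2683 = 2682.
x_0 = 2682 ≡ −1, so 888 is not a witness.

no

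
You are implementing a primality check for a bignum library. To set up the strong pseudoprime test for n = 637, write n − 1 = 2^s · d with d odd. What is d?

Halving: 636 → 318 → 159; 159 is odd.
So 636 = 2^2 · 159.

159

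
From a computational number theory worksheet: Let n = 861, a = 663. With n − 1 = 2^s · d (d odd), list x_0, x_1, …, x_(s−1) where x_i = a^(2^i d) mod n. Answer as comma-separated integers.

465, 114

n − 1 = 860 = 2^2 · 215, so s = 2 and d = 215.
x_0 = 663^215 mod 861 = 465.
x_1 = 465^2 mod 861 = 114.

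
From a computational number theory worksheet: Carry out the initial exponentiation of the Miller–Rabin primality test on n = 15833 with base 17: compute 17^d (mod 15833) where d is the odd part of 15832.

1466

n − 1 = 15832 = 2^3 · 1979, so s = 3 and d = 1979.
17^1979 mod 15833 = 1466.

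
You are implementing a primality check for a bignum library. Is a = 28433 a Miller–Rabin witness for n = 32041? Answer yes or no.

no

n − 1 = 32040 = 2^3 · 4005, so s = 3 and d = 4005.
x_0 = 28433^4005 mod 32041 = 1.
x_0 = 1, so 28433 is not a witness.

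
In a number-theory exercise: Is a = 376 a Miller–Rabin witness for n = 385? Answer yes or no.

yes

n − 1 = 384 = 2^7 · 3, so s = 7 and d = 3.
x_0 = 376^3 mod 385 = 41.
x_0 is neither 1 nor 384, so continue squaring.
x_1 = 41^2 mod 385 = 141.
x_2 = 141^2 mod 385 = 246.
x_3 = 246^2 mod 385 = 71.
x_4 = 71^2 mod 385 = 36.
x_5 = 36^2 mod 385 = 141.
x_6 = 141^2 mod 385 = 246.
Reached i = s−1 = 6 without hitting −1: 376 is a Miller–Rabin witness and 385 is composite.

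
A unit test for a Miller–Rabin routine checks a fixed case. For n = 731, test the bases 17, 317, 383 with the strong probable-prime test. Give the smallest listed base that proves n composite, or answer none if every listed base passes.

n − 1 = 730 = 2^1 · 365, so s = 1 and d = 365.
Base 17: x_0 = 17^365 mod 731 = 612. x_0 ∉ {1, 730} and s = 1, so 17 is a Miller–Rabin witness and 731 is composite.
Base 317: x_0 = 317^365 mod 731 = 704. x_0 ∉ {1, 730} and s = 1, so 317 is a Miller–Rabin witness and 731 is composite.
Base 383: x_0 = 383^365 mod 731 = 297. x_0 ∉ {1, 730} and s = 1, so 383 is a Miller–Rabin witness and 731 is composite.
The smallest witness among the given bases is 17.

17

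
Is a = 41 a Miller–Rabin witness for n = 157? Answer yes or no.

n − 1 = 156 = 2^2 · 39, so s = 2 and d = 39.
x_0 = 41^39 mod 157 = 129.
x_0 is neither 1 nor 156, so continue squaring.
x_1 = 129^2 mod 157 = 156.
x_1 ≡ −1, so 41 is not a witness.

no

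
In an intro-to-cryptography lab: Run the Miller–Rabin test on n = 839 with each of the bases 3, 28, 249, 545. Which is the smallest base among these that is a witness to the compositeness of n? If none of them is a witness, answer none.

none

n − 1 = 838 = 2^1 · 419, so s = 1 and d = 419.
Base 3: x_0 = 3^419 mod 839 = 1. x_0 = 1, so 3 is not a witness.
Base 28: x_0 = 28^419 mod 839 = 1. x_0 = 1, so 28 is not a witness.
Base 249: x_0 = 249^419 mod 839 = 838. x_0 = 838 ≡ −1, so 249 is not a witness.
Base 545: x_0 = 545^419 mod 839 = 838. x_0 = 838 ≡ −1, so 545 is not a witness.
No listed base is a witness for 839.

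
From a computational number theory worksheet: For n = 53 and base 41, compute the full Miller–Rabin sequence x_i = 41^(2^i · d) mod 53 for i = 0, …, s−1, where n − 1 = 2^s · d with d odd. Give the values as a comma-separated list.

n − 1 = 52 = 2^2 · 13, so s = 2 and d = 13.
x_0 = 41^13 mod 53 = 30.
x_1 = 30^2 mod 53 = 52.

30, 52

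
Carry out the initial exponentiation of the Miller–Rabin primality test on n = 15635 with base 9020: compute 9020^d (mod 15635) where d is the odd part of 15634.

n − 1 = 15634 = 2^1 · 7817, so s = 1 and d = 7817.
By repeated squaring, 9020^7817 ≡ 2050 (mod 15635).

2050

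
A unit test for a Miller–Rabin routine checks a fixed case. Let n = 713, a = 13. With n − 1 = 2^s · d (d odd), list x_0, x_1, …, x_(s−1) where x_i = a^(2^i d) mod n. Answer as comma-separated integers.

105, 330, 524

n − 1 = 712 = 2^3 · 89, so s = 3 and d = 89.
x_0 = 13^89 mod 713 = 105.
x_1 = 105^2 mod 713 = 330.
x_2 = 330^2 mod 713 = 524.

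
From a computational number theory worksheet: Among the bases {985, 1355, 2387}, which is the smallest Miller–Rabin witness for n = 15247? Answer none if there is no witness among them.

985

n − 1 = 15246 = 2^1 · 7623, so s = 1 and d = 7623.
Base 985: x_0 = 985^7623 mod 15247 = 15122. x_0 ∉ {1, 15246} and s = 1, so 985 is a Miller–Rabin witness and 15247 is composite.
Base 1355: x_0 = 1355^7623 mod 15247 = 14834. x_0 ∉ {1, 15246} and s = 1, so 1355 is a Miller–Rabin witness and 15247 is composite.
Base 2387: x_0 = 2387^7623 mod 15247 = 13499. x_0 ∉ {1, 15246} and s = 1, so 2387 is a Miller–Rabin witness and 15247 is composite.
The smallest witness among the given bases is 985.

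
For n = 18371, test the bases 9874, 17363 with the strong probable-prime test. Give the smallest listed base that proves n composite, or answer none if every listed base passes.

n − 1 = 18370 = 2^1 · 9185, so s = 1 and d = 9185.
Base 9874: x_0 = 9874^9185 mod 18371 = 1. x_0 = 1, so 9874 is not a witness.
Base 17363: x_0 = 17363^9185 mod 18371 = 18370. x_0 = 18370 ≡ −1, so 17363 is not a witness.
No listed base is a witness for 18371.

none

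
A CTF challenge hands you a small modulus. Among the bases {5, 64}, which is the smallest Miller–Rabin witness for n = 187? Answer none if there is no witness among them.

5

n − 1 = 186 = 2^1 · 93, so s = 1 and d = 93.
Base 5: x_0 = 5^93 mod 187 = 37. x_0 ∉ {1, 186} and s = 1, so 5 is a Miller–Rabin witness and 187 is composite.
Base 64: x_0 = 64^93 mod 187 = 47. x_0 ∉ {1, 186} and s = 1, so 64 is a Miller–Rabin witness and 187 is composite.
The smallest witness among the given bases is 5.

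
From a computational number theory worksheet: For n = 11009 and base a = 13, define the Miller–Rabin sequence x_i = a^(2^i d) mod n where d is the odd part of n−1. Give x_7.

2907

n − 1 = 11008 = 2^8 · 43, so s = 8 and d = 43.
x_0 = 13^43 mod 11009 = 9099.
x_1 = 9099^2 mod 11009 = 4121.
x_2 = 4121^2 mod 11009 = 6763.
x_3 = 6763^2 mod 11009 = 6783.
x_4 = 6783^2 mod 11009 = 2478.
x_5 = 2478^2 mod 11009 = 8471.
x_6 = 8471^2 mod 11009 = 1179.
x_7 = 1179^2 mod 11009 = 2907.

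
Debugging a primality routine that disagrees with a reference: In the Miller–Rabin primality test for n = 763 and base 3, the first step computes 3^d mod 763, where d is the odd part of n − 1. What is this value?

n − 1 = 762 = 2^1 · 381, so s = 1 and d = 381.
By repeated squaring, 3^381 ≡ 27 (mod 763).

27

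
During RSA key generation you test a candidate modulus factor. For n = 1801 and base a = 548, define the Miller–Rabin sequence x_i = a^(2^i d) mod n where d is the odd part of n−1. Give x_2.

1800

n − 1 = 1800 = 2^3 · 225, so s = 3 and d = 225.
By repeated squaring, 548^225 ≡ 464 (mod 1801).
x_0 = 464.
x_1 = 464^2 mod 1801 = 977.
x_2 = 977^2 mod 1801 = 1800.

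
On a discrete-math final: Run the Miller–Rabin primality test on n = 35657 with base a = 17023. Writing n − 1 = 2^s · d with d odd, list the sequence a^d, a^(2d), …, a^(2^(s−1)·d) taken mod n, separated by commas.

31937, 3484, 14876

n − 1 = 35656 = 2^3 · 4457, so s = 3 and d = 4457.
x_0 = 17023^4457 mod 35657 = 31937.
x_1 = 31937^2 mod 35657 = 3484.
x_2 = 3484^2 mod 35657 = 14876.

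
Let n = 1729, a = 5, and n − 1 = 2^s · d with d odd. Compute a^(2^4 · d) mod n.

n − 1 = 1728 = 2^6 · 27, so s = 6 and d = 27.
Repeated squaring mod 1729: 5^1 ≡ 5, 5^2 ≡ 25, 5^4 ≡ 625, 5^8 ≡ 1600, 5^16 ≡ 1080.
27 = 16 + 8 + 2 + 1, so 5^27 ≡ 1080·1600·25·5 ≡ 1217 (mod 1729).
x_0 = 1217.
x_1 = 1217^2 mod 1729 = 1065.
x_2 = 1065^2 mod 1729 = 1.
x_3 = 1^2 mod 1729 = 1.
x_4 = 1^2 mod 1729 = 1.

1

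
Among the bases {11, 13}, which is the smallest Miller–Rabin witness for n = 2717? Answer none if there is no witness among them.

11

n − 1 = 2716 = 2^2 · 679, so s = 2 and d = 679.
Base 11: x_0 = 11^679 mod 2717 = 847. x_0 is neither 1 nor 2716, so continue squaring. x_1 = 847^2 mod 2717 = 121. Reached i = s−1 = 1 without hitting −1: 11 is a Miller–Rabin witness and 2717 is composite.
Base 13: x_0 = 13^679 mod 2717 = 1326. x_0 is neither 1 nor 2716, so continue squaring. x_1 = 1326^2 mod 2717 = 377. Reached i = s−1 = 1 without hitting −1: 13 is a Miller–Rabin witness and 2717 is composite.
The smallest witness among the given bases is 11.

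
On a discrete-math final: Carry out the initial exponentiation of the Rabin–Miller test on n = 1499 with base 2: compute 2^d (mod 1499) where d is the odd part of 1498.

n − 1 = 1498 = 2^1 · 749, so s = 1 and d = 749.
2^749 mod 1499 = 1498.

1498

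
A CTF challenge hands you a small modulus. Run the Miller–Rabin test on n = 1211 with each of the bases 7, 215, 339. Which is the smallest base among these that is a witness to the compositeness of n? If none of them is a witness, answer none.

7

n − 1 = 1210 = 2^1 · 605, so s = 1 and d = 605.
Base 7: x_0 = 7^605 mod 1211 = 868. x_0 ∉ {1, 1210} and s = 1, so 7 is a Miller–Rabin witness and 1211 is composite.
Base 215: x_0 = 215^605 mod 1211 = 129. x_0 ∉ {1, 1210} and s = 1, so 215 is a Miller–Rabin witness and 1211 is composite.
Base 339: x_0 = 339^605 mod 1211 = 516. x_0 ∉ {1, 1210} and s = 1, so 339 is a Miller–Rabin witness and 1211 is composite.
The smallest witness among the given bases is 7.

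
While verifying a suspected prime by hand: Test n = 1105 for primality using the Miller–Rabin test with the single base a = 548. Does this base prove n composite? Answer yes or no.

no

n − 1 = 1104 = 2^4 · 69, so s = 4 and d = 69.
x_0 = 548^69 mod 1105 = 1058.
x_0 is neither 1 nor 1104, so continue squaring.
x_1 = 1058^2 mod 1105 = 1104.
x_1 ≡ −1, so 548 is not a witness.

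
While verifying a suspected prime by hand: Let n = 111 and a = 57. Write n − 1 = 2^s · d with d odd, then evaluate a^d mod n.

n − 1 = 110 = 2^1 · 55, so s = 1 and d = 55.
57^55 mod 111 = 54.

54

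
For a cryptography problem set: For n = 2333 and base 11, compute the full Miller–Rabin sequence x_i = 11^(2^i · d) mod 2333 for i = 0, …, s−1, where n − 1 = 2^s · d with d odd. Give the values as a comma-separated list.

2332, 1

n − 1 = 2332 = 2^2 · 583, so s = 2 and d = 583.
x_0 = 11^583 mod 2333 = 2332.
x_1 = 2332^2 mod 2333 = 1.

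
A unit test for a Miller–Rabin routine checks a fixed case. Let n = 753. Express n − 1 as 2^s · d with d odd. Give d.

47

Halving: 752 → 376 → 188 → 94 → 47; 47 is odd.
So 752 = 2^4 · 47.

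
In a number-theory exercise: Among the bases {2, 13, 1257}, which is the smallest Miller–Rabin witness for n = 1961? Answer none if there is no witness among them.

n − 1 = 1960 = 2^3 · 245, so s = 3 and d = 245.
Base 2: x_0 = 2^245 mod 1961 = 1874. x_0 is neither 1 nor 1960, so continue squaring. x_1 = 1874^2 mod 1961 = 1686. x_2 = 1686^2 mod 1961 = 1107. Reached i = s−1 = 2 without hitting −1: 2 is a Miller–Rabin witness and 1961 is composite.
Base 13: x_0 = 13^245 mod 1961 = 281. x_0 is neither 1 nor 1960, so continue squaring. x_1 = 281^2 mod 1961 = 521. x_2 = 521^2 mod 1961 = 823. Reached i = s−1 = 2 without hitting −1: 13 is a Miller–Rabin witness and 1961 is composite.
Base 1257: x_0 = 1257^245 mod 1961 = 110. x_0 is neither 1 nor 1960, so continue squaring. x_1 = 110^2 mod 1961 = 334. x_2 = 334^2 mod 1961 = 1740. Reached i = s−1 = 2 without hitting −1: 1257 is a Miller–Rabin witness and 1961 is composite.
The smallest witness among the given bases is 2.

2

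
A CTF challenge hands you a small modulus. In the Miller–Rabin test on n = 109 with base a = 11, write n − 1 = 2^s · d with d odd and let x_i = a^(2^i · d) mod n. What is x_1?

n − 1 = 108 = 2^2 · 27, so s = 2 and d = 27.
x_0 = 11^27 mod 109 = 76.
x_1 = 76^2 mod 109 = 108.

108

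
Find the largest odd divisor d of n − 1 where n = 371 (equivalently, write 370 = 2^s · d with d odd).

Halving: 370 → 185; 185 is odd.
So 370 = 2^1 · 185.

185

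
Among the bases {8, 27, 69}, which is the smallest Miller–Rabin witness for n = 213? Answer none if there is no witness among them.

8

n − 1 = 212 = 2^2 · 53, so s = 2 and d = 53.
Base 8: x_0 = 8^53 mod 213 = 95. x_0 is neither 1 nor 212, so continue squaring. x_1 = 95^2 mod 213 = 79. Reached i = s−1 = 1 without hitting −1: 8 is a Miller–Rabin witness and 213 is composite.
Base 27: x_0 = 27^53 mod 213 = 129. x_0 is neither 1 nor 212, so continue squaring. x_1 = 129^2 mod 213 = 27. Reached i = s−1 = 1 without hitting −1: 27 is a Miller–Rabin witness and 213 is composite.
Base 69: x_0 = 69^53 mod 213 = 201. x_0 is neither 1 nor 212, so continue squaring. x_1 = 201^2 mod 213 = 144. Reached i = s−1 = 1 without hitting −1: 69 is a Miller–Rabin witness and 213 is composite.
The smallest witness among the given bases is 8.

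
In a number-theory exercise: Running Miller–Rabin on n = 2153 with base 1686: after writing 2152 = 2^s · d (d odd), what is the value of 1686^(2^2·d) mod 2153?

n − 1 = 2152 = 2^3 · 269, so s = 3 and d = 269.
x_0 = 1686^269 mod 2153 = 1.
x_1 = 1^2 mod 2153 = 1.
x_2 = 1^2 mod 2153 = 1.

1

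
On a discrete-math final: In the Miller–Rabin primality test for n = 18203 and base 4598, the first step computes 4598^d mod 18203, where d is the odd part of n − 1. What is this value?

n − 1 = 18202 = 2^1 · 9101, so s = 1 and d = 9101.
4598^9101 mod 18203 = 7993.

7993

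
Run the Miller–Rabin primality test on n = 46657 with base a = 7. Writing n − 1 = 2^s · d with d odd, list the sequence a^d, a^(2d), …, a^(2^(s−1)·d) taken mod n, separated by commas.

n − 1 = 46656 = 2^6 · 729, so s = 6 and d = 729.
x_0 = 7^729 mod 46657 = 31858.
x_1 = 31858^2 mod 46657 = 2443.
x_2 = 2443^2 mod 46657 = 42810.
x_3 = 42810^2 mod 46657 = 9140.
x_4 = 9140^2 mod 46657 = 23570.
x_5 = 23570^2 mod 46657 = 1.

31858, 2443, 42810, 9140, 23570, 1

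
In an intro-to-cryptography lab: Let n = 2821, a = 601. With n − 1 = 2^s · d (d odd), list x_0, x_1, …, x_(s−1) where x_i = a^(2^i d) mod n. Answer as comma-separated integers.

n − 1 = 2820 = 2^2 · 705, so s = 2 and d = 705.
x_0 = 601^705 mod 2821 = 1301.
x_1 = 1301^2 mod 2821 = 1.

1301, 1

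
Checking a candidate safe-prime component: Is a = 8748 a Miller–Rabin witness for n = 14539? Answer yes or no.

no

n − 1 = 14538 = 2^1 · 7269, so s = 1 and d = 7269.
Repeated squaring mod 14539: 8748^1 ≡ 8748, 8748^2 ≡ 8747, 8748^4 ≡ 5791, 8748^8 ≡ 8747, 8748^16 ≡ 5791, 8748^32 ≡ 8747, 8748^64 ≡ 5791, 8748^128 ≡ 8747, 8748^256 ≡ 5791, 8748^512 ≡ 8747, 8748^1024 ≡ 5791, 8748^2048 ≡ 8747, 8748^4096 ≡ 5791.
7269 = 4096 + 2048 + 1024 + 64 + 32 + 4 + 1, so 8748^7269 ≡ 5791·8747·5791·5791·8747·5791·8748 ≡ 14538 (mod 14539).
x_0 = 8748^7269 mod 14539 = 14538.
x_0 = 14538 ≡ −1, so 8748 is not a witness.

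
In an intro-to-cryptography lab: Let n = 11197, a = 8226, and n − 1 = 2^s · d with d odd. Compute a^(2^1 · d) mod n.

11196

n − 1 = 11196 = 2^2 · 2799, so s = 2 and d = 2799.
x_0 = 8226^2799 mod 11197 = 7259.
x_1 = 7259^2 mod 11197 = 11196.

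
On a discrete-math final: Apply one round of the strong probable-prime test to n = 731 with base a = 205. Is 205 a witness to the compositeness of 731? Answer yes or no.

n − 1 = 730 = 2^1 · 365, so s = 1 and d = 365.
Repeated squaring mod 731: 205^1 ≡ 205, 205^2 ≡ 358, 205^4 ≡ 239, 205^8 ≡ 103, 205^16 ≡ 375, 205^32 ≡ 273, 205^64 ≡ 698, 205^128 ≡ 358, 205^256 ≡ 239.
365 = 256 + 64 + 32 + 8 + 4 + 1, so 205^365 ≡ 239·698·273·103·239·205 ≡ 69 (mod 731).
x_0 = 205^365 mod 731 = 69.
x_0 ∉ {1, 730} and s = 1, so 205 is a Miller–Rabin witness and 731 is composite.

yes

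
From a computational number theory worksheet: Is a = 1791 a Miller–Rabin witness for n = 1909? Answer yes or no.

yes

n − 1 = 1908 = 2^2 · 477, so s = 2 and d = 477.
x_0 = 1791^477 mod 1909 = 1667.
x_0 is neither 1 nor 1908, so continue squaring.
x_1 = 1667^2 mod 1909 = 1294.
Reached i = s−1 = 1 without hitting −1: 1791 is a Miller–Rabin witness and 1909 is composite.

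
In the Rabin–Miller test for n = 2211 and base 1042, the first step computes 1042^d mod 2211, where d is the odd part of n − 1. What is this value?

n − 1 = 2210 = 2^1 · 1105, so s = 1 and d = 1105.
Repeated squaring mod 2211: 1042^1 ≡ 1042, 1042^2 ≡ 163, 1042^4 ≡ 37, 1042^8 ≡ 1369, 1042^16 ≡ 1444, 1042^32 ≡ 163, 1042^64 ≡ 37, 1042^128 ≡ 1369, 1042^256 ≡ 1444, 1042^512 ≡ 163, 1042^1024 ≡ 37.
1105 = 1024 + 64 + 16 + 1, so 1042^1105 ≡ 37·37·1444·1042 ≡ 439 (mod 2211).

439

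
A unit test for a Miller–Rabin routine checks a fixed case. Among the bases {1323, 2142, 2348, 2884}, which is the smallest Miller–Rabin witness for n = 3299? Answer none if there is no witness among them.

none

n − 1 = 3298 = 2^1 · 1649, so s = 1 and d = 1649.
Base 1323: x_0 = 1323^1649 mod 3299 = 1. x_0 = 1, so 1323 is not a witness.
Base 2142: x_0 = 2142^1649 mod 3299 = 1. x_0 = 1, so 2142 is not a witness.
Base 2348: x_0 = 2348^1649 mod 3299 = 1. x_0 = 1, so 2348 is not a witness.
Base 2884: x_0 = 2884^1649 mod 3299 = 3298. x_0 = 3298 ≡ −1, so 2884 is not a witness.
No listed base is a witness for 3299.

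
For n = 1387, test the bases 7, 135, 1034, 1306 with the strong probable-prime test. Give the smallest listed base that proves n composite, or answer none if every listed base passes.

n − 1 = 1386 = 2^1 · 693, so s = 1 and d = 693.
Base 7: x_0 = 7^693 mod 1387 = 647. x_0 ∉ {1, 1386} and s = 1, so 7 is a Miller–Rabin witness and 1387 is composite.
Base 135: x_0 = 135^693 mod 1387 = 1044. x_0 ∉ {1, 1386} and s = 1, so 135 is a Miller–Rabin witness and 1387 is composite.
Base 1034: x_0 = 1034^693 mod 1387 = 265. x_0 ∉ {1, 1386} and s = 1, so 1034 is a Miller–Rabin witness and 1387 is composite.
Base 1306: x_0 = 1306^693 mod 1387 = 1386. x_0 = 1386 ≡ −1, so 1306 is not a witness.
The smallest witness among the given bases is 7.

7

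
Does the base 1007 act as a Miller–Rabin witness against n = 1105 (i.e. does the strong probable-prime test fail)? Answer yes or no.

n − 1 = 1104 = 2^4 · 69, so s = 4 and d = 69.
x_0 = 1007^69 mod 1105 = 837.
x_0 is neither 1 nor 1104, so continue squaring.
x_1 = 837^2 mod 1105 = 1104.
x_1 ≡ −1, so 1007 is not a witness.

no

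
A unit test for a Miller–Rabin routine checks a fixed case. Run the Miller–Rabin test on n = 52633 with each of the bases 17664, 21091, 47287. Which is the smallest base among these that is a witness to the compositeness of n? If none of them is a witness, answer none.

21091

n − 1 = 52632 = 2^3 · 6579, so s = 3 and d = 6579.
Base 17664: x_0 = 17664^6579 mod 52633 = 52632. x_0 = 52632 ≡ −1, so 17664 is not a witness.
Base 21091: x_0 = 21091^6579 mod 52633 = 41510. x_0 is neither 1 nor 52632, so continue squaring. x_1 = 41510^2 mod 52633 = 33579. x_2 = 33579^2 mod 52633 = 45115. Reached i = s−1 = 2 without hitting −1: 21091 is a Miller–Rabin witness and 52633 is composite.
Base 47287: x_0 = 47287^6579 mod 52633 = 51808. x_0 is neither 1 nor 52632, so continue squaring. x_1 = 51808^2 mod 52633 = 49029. x_2 = 49029^2 mod 52633 = 41098. Reached i = s−1 = 2 without hitting −1: 47287 is a Miller–Rabin witness and 52633 is composite.
The smallest witness among the given bases is 21091.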